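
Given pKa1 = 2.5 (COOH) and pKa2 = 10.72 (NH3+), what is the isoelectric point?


pI = (pKa1 + pKa2) / 2
pI = (2.5 + 10.72) / 2
pI = 6.61

6.61


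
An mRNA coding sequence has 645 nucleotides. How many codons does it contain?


codons = nucleotides / 3
codons = 645 / 3 = 215

215


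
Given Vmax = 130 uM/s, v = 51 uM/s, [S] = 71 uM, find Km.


Km = [S] * (Vmax - v) / v
Km = 71 * (130 - 51) / 51
Km = 109.9804 uM

109.9804 uM


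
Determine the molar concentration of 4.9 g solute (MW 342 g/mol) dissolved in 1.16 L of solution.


C = (mass / MW) / volume
C = (4.9 / 342) / 1.16
C = 0.0124 M

0.0124 M


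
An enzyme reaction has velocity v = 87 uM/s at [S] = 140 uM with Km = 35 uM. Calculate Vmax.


Vmax = v * (Km + [S]) / [S]
Vmax = 87 * (35 + 140) / 140
Vmax = 108.75 uM/s

108.75 uM/s


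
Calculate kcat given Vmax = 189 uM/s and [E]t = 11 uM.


kcat = Vmax / [E]t
kcat = 189 / 11
kcat = 17.1818 s^-1

17.1818 s^-1


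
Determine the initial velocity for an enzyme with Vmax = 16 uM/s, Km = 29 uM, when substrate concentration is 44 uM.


v = Vmax * [S] / (Km + [S])
v = 16 * 44 / (29 + 44)
v = 9.6438 uM/s

9.6438 uM/s


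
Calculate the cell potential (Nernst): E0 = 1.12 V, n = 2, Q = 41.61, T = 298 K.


E = E0 - (RT/nF) * ln(Q)
E = 1.12 - (8.314 * 298 / (2 * 96485)) * ln(41.61)
E = 1.0721 V

1.0721 V


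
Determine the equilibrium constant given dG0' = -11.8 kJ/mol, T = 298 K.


Keq = exp(-dG0 * 1000 / (R * T))
Keq = exp(-(-11.8) * 1000 / (8.314 * 298))
Keq = 117.0648

117.0648


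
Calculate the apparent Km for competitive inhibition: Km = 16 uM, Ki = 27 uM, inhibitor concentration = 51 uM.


Km_app = Km * (1 + [I]/Ki)
Km_app = 16 * (1 + 51/27)
Km_app = 46.2222 uM

46.2222 uM


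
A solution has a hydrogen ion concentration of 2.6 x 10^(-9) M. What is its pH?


pH = -log10([H+])
pH = -log10(2.6 x 10^(-9))
pH = 8.585

8.585


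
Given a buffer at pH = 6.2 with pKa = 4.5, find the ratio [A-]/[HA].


[A-]/[HA] = 10^(pH - pKa)
= 10^(6.2 - 4.5)
= 50.1187

50.1187


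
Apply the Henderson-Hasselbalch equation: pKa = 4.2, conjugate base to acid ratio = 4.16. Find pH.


pH = pKa + log10([A-]/[HA])
pH = 4.2 + log10(4.16)
pH = 4.8191

4.8191


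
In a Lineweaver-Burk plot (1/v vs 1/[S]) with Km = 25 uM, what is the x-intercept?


x-intercept = -1/Km
= -1/25
= -0.04 1/uM

-0.04 1/uM


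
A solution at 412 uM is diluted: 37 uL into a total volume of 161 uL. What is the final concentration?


C2 = C1 * V1 / V2
C2 = 412 * 37 / 161
C2 = 94.6832 uM

94.6832 uM


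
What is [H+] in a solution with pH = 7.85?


[H+] = 10^(-pH)
[H+] = 10^(-7.85)
[H+] = 1.413e-08 M

1.413e-08 M


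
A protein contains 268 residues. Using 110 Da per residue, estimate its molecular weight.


MW = n_residues * 110 Da
MW = 268 * 110
MW = 29480 Da

29480 Da


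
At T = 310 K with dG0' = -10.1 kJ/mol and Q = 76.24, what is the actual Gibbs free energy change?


dG = dG0' + RT * ln(Q) / 1000
dG = -10.1 + 8.314 * 310 * ln(76.24) / 1000
dG = 1.0699 kJ/mol

1.0699 kJ/mol


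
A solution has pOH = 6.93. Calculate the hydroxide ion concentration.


[OH-] = 10^(-pOH)
[OH-] = 10^(-6.93)
[OH-] = 1.175e-07 M

1.175e-07 M


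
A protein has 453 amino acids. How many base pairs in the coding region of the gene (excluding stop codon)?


Each amino acid = 1 codon = 3 bp
bp = 453 * 3 = 1359 bp

1359 bp


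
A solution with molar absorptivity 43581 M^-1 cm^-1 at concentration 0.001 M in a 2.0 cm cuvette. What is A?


A = epsilon * c * l
A = 43581 * 0.001 * 2.0
A = 87.162

87.162


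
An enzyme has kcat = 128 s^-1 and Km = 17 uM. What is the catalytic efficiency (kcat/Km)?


Catalytic efficiency = kcat / Km
= 128 / 17
= 7.5294 uM^-1*s^-1

7.5294 uM^-1*s^-1


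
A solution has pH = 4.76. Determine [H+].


[H+] = 10^(-pH)
[H+] = 10^(-4.76)
[H+] = 1.738e-05 M

1.738e-05 M


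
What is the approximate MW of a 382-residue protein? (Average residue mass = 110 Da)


MW = n_residues * 110 Da
MW = 382 * 110
MW = 42020 Da

42020 Da


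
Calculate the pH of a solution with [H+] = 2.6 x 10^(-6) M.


pH = -log10([H+])
pH = -log10(2.6 x 10^(-6))
pH = 5.585

5.585


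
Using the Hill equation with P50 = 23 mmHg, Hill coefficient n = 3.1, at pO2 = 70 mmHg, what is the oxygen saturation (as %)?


Y = pO2^n / (P50^n + pO2^n)
Y = 70^3.1 / (23^3.1 + 70^3.1)
Y = 96.92%

96.92%


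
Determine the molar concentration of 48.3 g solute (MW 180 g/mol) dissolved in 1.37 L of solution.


C = (mass / MW) / volume
C = (48.3 / 180) / 1.37
C = 0.1959 M

0.1959 M


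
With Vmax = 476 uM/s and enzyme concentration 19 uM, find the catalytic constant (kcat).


kcat = Vmax / [E]t
kcat = 476 / 19
kcat = 25.0526 s^-1

25.0526 s^-1


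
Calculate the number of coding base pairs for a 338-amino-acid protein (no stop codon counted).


Each amino acid = 1 codon = 3 bp
bp = 338 * 3 = 1014 bp

1014 bp


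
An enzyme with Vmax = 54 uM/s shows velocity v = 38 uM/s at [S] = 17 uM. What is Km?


Km = [S] * (Vmax - v) / v
Km = 17 * (54 - 38) / 38
Km = 7.1579 uM

7.1579 uM


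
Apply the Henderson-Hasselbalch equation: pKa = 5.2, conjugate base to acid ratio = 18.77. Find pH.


pH = pKa + log10([A-]/[HA])
pH = 5.2 + log10(18.77)
pH = 6.4735

6.4735


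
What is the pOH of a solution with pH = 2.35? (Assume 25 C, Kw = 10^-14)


pOH = 14 - pH
pOH = 14 - 2.35
pOH = 11.65

11.65


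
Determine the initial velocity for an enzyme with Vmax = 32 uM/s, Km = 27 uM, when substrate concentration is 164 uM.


v = Vmax * [S] / (Km + [S])
v = 32 * 164 / (27 + 164)
v = 27.4764 uM/s

27.4764 uM/s


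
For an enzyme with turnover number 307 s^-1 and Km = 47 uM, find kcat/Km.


Catalytic efficiency = kcat / Km
= 307 / 47
= 6.5319 uM^-1*s^-1

6.5319 uM^-1*s^-1


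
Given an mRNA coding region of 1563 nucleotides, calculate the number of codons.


codons = nucleotides / 3
codons = 1563 / 3 = 521

521


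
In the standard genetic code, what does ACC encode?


Standard genetic code lookup.
Codon ACC -> Thr

Thr


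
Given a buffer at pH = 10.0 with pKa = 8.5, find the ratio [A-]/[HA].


[A-]/[HA] = 10^(pH - pKa)
= 10^(10.0 - 8.5)
= 31.6228

31.6228


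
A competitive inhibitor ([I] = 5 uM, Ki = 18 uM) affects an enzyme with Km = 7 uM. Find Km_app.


Km_app = Km * (1 + [I]/Ki)
Km_app = 7 * (1 + 5/18)
Km_app = 8.9444 uM

8.9444 uM


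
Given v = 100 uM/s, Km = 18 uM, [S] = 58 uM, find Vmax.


Vmax = v * (Km + [S]) / [S]
Vmax = 100 * (18 + 58) / 58
Vmax = 131.0345 uM/s

131.0345 uM/s


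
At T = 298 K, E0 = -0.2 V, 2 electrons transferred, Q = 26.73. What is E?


E = E0 - (RT/nF) * ln(Q)
E = -0.2 - (8.314 * 298 / (2 * 96485)) * ln(26.73)
E = -0.2422 V

-0.2422 V


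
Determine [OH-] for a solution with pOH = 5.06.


[OH-] = 10^(-pOH)
[OH-] = 10^(-5.06)
[OH-] = 8.710e-06 M

8.710e-06 M


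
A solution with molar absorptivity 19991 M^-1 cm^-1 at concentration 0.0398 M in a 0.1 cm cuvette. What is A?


A = epsilon * c * l
A = 19991 * 0.0398 * 0.1
A = 79.5642

79.5642


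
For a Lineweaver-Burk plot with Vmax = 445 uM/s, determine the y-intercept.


y-intercept = 1/Vmax
= 1/445
= 0.0022 s/uM

0.0022 s/uM


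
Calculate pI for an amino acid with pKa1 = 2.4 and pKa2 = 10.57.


pI = (pKa1 + pKa2) / 2
pI = (2.4 + 10.57) / 2
pI = 6.485

6.485


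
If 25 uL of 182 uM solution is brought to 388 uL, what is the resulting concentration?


C2 = C1 * V1 / V2
C2 = 182 * 25 / 388
C2 = 11.7268 uM

11.7268 uM


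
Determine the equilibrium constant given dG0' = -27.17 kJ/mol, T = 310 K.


Keq = exp(-dG0 * 1000 / (R * T))
Keq = exp(-(-27.17) * 1000 / (8.314 * 310))
Keq = 37868.5605

37868.5605


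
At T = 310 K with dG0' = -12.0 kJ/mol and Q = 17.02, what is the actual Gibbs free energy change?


dG = dG0' + RT * ln(Q) / 1000
dG = -12.0 + 8.314 * 310 * ln(17.02) / 1000
dG = -4.6948 kJ/mol

-4.6948 kJ/mol


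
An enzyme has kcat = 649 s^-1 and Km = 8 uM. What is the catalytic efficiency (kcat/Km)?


Catalytic efficiency = kcat / Km
= 649 / 8
= 81.125 uM^-1*s^-1

81.125 uM^-1*s^-1


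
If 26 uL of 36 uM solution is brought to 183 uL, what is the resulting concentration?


C2 = C1 * V1 / V2
C2 = 36 * 26 / 183
C2 = 5.1148 uM

5.1148 uM


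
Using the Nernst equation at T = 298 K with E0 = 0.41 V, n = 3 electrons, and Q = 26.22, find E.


E = E0 - (RT/nF) * ln(Q)
E = 0.41 - (8.314 * 298 / (3 * 96485)) * ln(26.22)
E = 0.382 V

0.382 V


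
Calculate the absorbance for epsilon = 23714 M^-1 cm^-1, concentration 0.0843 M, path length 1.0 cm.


A = epsilon * c * l
A = 23714 * 0.0843 * 1.0
A = 1999.0902

1999.0902


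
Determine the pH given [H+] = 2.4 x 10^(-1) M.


pH = -log10([H+])
pH = -log10(2.4 x 10^(-1))
pH = 0.6198

0.6198


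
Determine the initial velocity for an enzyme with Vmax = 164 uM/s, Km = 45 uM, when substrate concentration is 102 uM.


v = Vmax * [S] / (Km + [S])
v = 164 * 102 / (45 + 102)
v = 113.7959 uM/s

113.7959 uM/s


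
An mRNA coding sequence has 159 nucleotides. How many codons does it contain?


codons = nucleotides / 3
codons = 159 / 3 = 53

53


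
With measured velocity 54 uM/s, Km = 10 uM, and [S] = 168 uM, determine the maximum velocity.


Vmax = v * (Km + [S]) / [S]
Vmax = 54 * (10 + 168) / 168
Vmax = 57.2143 uM/s

57.2143 uM/s


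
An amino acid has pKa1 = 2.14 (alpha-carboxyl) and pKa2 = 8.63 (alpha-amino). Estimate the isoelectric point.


pI = (pKa1 + pKa2) / 2
pI = (2.14 + 8.63) / 2
pI = 5.385

5.385


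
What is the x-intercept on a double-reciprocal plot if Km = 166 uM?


x-intercept = -1/Km
= -1/166
= -0.006 1/uM

-0.006 1/uM


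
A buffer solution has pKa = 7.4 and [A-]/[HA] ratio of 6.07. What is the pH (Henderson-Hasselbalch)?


pH = pKa + log10([A-]/[HA])
pH = 7.4 + log10(6.07)
pH = 8.1832

8.1832


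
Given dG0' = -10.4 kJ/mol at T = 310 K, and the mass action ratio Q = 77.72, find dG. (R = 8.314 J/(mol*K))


dG = dG0' + RT * ln(Q) / 1000
dG = -10.4 + 8.314 * 310 * ln(77.72) / 1000
dG = 0.8195 kJ/mol

0.8195 kJ/mol


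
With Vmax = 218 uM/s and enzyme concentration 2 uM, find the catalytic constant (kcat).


kcat = Vmax / [E]t
kcat = 218 / 2
kcat = 109.0 s^-1

109.0 s^-1


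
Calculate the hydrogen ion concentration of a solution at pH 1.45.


[H+] = 10^(-pH)
[H+] = 10^(-1.45)
[H+] = 0.0355 M

0.0355 M


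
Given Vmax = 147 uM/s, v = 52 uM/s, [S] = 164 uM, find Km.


Km = [S] * (Vmax - v) / v
Km = 164 * (147 - 52) / 52
Km = 299.6154 uM

299.6154 uM


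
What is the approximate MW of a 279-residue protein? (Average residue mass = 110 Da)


MW = n_residues * 110 Da
MW = 279 * 110
MW = 30690 Da

30690 Da


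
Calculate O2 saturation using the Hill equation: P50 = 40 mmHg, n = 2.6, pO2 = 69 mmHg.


Y = pO2^n / (P50^n + pO2^n)
Y = 69^2.6 / (40^2.6 + 69^2.6)
Y = 80.5%

80.5%


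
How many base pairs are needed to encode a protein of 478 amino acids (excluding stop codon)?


Each amino acid = 1 codon = 3 bp
bp = 478 * 3 = 1434 bp

1434 bp


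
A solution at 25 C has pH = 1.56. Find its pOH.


pOH = 14 - pH
pOH = 14 - 1.56
pOH = 12.44

12.44


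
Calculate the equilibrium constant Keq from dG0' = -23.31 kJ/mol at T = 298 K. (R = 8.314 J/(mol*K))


Keq = exp(-dG0 * 1000 / (R * T))
Keq = exp(-(-23.31) * 1000 / (8.314 * 298))
Keq = 12190.4079

12190.4079


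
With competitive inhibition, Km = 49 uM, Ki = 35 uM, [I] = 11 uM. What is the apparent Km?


Km_app = Km * (1 + [I]/Ki)
Km_app = 49 * (1 + 11/35)
Km_app = 64.4 uM

64.4 uM


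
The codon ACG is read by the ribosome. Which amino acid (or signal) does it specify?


Standard genetic code lookup.
Codon ACG -> Thr

Thr


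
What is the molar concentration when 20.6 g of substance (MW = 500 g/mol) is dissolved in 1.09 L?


C = (mass / MW) / volume
C = (20.6 / 500) / 1.09
C = 0.0378 M

0.0378 M


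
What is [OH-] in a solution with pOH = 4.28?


[OH-] = 10^(-pOH)
[OH-] = 10^(-4.28)
[OH-] = 5.248e-05 M

5.248e-05 M


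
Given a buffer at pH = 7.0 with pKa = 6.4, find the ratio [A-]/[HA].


[A-]/[HA] = 10^(pH - pKa)
= 10^(7.0 - 6.4)
= 3.9811

3.9811


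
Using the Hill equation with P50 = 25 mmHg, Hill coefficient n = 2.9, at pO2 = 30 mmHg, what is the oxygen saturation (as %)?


Y = pO2^n / (P50^n + pO2^n)
Y = 30^2.9 / (25^2.9 + 30^2.9)
Y = 62.92%

62.92%


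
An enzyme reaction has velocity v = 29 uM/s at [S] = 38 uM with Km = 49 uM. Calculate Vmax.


Vmax = v * (Km + [S]) / [S]
Vmax = 29 * (49 + 38) / 38
Vmax = 66.3947 uM/s

66.3947 uM/s


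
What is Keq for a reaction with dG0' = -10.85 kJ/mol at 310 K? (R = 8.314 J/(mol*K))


Keq = exp(-dG0 * 1000 / (R * T))
Keq = exp(-(-10.85) * 1000 / (8.314 * 310))
Keq = 67.3408

67.3408


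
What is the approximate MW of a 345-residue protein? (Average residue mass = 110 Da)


MW = n_residues * 110 Da
MW = 345 * 110
MW = 37950 Da

37950 Da


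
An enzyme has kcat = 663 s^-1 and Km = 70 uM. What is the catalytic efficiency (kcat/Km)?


Catalytic efficiency = kcat / Km
= 663 / 70
= 9.4714 uM^-1*s^-1

9.4714 uM^-1*s^-1


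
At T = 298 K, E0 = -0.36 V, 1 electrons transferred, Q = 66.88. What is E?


E = E0 - (RT/nF) * ln(Q)
E = -0.36 - (8.314 * 298 / (1 * 96485)) * ln(66.88)
E = -0.4679 V

-0.4679 V


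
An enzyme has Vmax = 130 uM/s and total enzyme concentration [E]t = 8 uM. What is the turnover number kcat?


kcat = Vmax / [E]t
kcat = 130 / 8
kcat = 16.25 s^-1

16.25 s^-1


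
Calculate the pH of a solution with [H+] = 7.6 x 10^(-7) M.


pH = -log10([H+])
pH = -log10(7.6 x 10^(-7))
pH = 6.1192

6.1192


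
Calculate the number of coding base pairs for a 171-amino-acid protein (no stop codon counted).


Each amino acid = 1 codon = 3 bp
bp = 171 * 3 = 513 bp

513 bp


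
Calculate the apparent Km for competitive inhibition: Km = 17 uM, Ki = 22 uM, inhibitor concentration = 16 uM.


Km_app = Km * (1 + [I]/Ki)
Km_app = 17 * (1 + 16/22)
Km_app = 29.3636 uM

29.3636 uM


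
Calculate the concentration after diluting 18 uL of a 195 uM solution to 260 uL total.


C2 = C1 * V1 / V2
C2 = 195 * 18 / 260
C2 = 13.5 uM

13.5 uM


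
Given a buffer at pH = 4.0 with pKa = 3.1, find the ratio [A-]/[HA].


[A-]/[HA] = 10^(pH - pKa)
= 10^(4.0 - 3.1)
= 7.9433

7.9433


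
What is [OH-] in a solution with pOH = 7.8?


[OH-] = 10^(-pOH)
[OH-] = 10^(-7.8)
[OH-] = 1.585e-08 M

1.585e-08 M


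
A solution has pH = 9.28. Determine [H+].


[H+] = 10^(-pH)
[H+] = 10^(-9.28)
[H+] = 5.248e-10 M

5.248e-10 M


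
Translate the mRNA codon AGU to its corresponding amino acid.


Standard genetic code lookup.
Codon AGU -> Ser

Ser


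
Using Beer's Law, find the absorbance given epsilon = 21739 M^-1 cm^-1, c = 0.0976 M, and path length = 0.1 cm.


A = epsilon * c * l
A = 21739 * 0.0976 * 0.1
A = 212.1726

212.1726


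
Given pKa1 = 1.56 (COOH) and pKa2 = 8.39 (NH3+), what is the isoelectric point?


pI = (pKa1 + pKa2) / 2
pI = (1.56 + 8.39) / 2
pI = 4.975

4.975


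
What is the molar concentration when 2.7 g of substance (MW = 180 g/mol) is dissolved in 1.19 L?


C = (mass / MW) / volume
C = (2.7 / 180) / 1.19
C = 0.0126 M

0.0126 M


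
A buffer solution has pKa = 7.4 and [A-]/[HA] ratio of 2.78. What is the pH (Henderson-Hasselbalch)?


pH = pKa + log10([A-]/[HA])
pH = 7.4 + log10(2.78)
pH = 7.844

7.844


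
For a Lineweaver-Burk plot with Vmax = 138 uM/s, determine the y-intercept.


y-intercept = 1/Vmax
= 1/138
= 0.0072 s/uM

0.0072 s/uM


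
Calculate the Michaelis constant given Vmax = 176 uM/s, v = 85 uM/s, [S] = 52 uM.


Km = [S] * (Vmax - v) / v
Km = 52 * (176 - 85) / 85
Km = 55.6706 uM

55.6706 uM


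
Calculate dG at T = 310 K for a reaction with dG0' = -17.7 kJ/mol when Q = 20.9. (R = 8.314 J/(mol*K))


dG = dG0' + RT * ln(Q) / 1000
dG = -17.7 + 8.314 * 310 * ln(20.9) / 1000
dG = -9.8655 kJ/mol

-9.8655 kJ/mol


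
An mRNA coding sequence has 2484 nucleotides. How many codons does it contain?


codons = nucleotides / 3
codons = 2484 / 3 = 828

828


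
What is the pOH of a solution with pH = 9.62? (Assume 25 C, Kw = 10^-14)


pOH = 14 - pH
pOH = 14 - 9.62
pOH = 4.38

4.38


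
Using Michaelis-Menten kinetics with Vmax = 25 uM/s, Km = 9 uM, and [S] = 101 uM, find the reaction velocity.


v = Vmax * [S] / (Km + [S])
v = 25 * 101 / (9 + 101)
v = 22.9545 uM/s

22.9545 uM/s


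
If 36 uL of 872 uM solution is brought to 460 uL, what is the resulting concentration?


C2 = C1 * V1 / V2
C2 = 872 * 36 / 460
C2 = 68.2435 uM

68.2435 uM


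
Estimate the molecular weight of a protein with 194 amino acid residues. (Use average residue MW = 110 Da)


MW = n_residues * 110 Da
MW = 194 * 110
MW = 21340 Da

21340 Da


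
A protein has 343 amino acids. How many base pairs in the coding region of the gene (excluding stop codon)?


Each amino acid = 1 codon = 3 bp
bp = 343 * 3 = 1029 bp

1029 bp


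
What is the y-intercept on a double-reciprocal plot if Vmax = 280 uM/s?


y-intercept = 1/Vmax
= 1/280
= 0.0036 s/uM

0.0036 s/uM


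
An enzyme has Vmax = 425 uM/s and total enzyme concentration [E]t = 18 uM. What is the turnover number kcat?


kcat = Vmax / [E]t
kcat = 425 / 18
kcat = 23.6111 s^-1

23.6111 s^-1


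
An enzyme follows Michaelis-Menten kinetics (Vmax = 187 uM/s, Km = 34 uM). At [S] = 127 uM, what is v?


v = Vmax * [S] / (Km + [S])
v = 187 * 127 / (34 + 127)
v = 147.5093 uM/s

147.5093 uM/s


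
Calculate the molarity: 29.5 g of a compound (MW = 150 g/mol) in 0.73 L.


C = (mass / MW) / volume
C = (29.5 / 150) / 0.73
C = 0.2694 M

0.2694 M


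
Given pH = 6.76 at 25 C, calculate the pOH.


pOH = 14 - pH
pOH = 14 - 6.76
pOH = 7.24

7.24


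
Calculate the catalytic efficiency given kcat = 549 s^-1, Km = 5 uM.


Catalytic efficiency = kcat / Km
= 549 / 5
= 109.8 uM^-1*s^-1

109.8 uM^-1*s^-1


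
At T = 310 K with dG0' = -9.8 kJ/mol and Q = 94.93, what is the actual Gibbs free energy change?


dG = dG0' + RT * ln(Q) / 1000
dG = -9.8 + 8.314 * 310 * ln(94.93) / 1000
dG = 1.935 kJ/mol

1.935 kJ/mol


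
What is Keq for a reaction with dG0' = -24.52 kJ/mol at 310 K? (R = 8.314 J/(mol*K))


Keq = exp(-dG0 * 1000 / (R * T))
Keq = exp(-(-24.52) * 1000 / (8.314 * 310))
Keq = 13543.8067

13543.8067


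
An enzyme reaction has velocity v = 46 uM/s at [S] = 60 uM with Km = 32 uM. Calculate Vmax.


Vmax = v * (Km + [S]) / [S]
Vmax = 46 * (32 + 60) / 60
Vmax = 70.5333 uM/s

70.5333 uM/s


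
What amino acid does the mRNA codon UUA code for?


Standard genetic code lookup.
Codon UUA -> Leu

Leu


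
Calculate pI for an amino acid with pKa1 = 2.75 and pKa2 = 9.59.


pI = (pKa1 + pKa2) / 2
pI = (2.75 + 9.59) / 2
pI = 6.17

6.17


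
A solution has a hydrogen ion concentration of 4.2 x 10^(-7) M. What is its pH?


pH = -log10([H+])
pH = -log10(4.2 x 10^(-7))
pH = 6.3768

6.3768


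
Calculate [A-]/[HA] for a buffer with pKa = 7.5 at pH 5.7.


[A-]/[HA] = 10^(pH - pKa)
= 10^(5.7 - 7.5)
= 0.0158

0.0158


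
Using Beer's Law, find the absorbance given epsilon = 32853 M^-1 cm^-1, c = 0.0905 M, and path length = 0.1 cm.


A = epsilon * c * l
A = 32853 * 0.0905 * 0.1
A = 297.3197

297.3197


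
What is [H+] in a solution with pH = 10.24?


[H+] = 10^(-pH)
[H+] = 10^(-10.24)
[H+] = 5.754e-11 M

5.754e-11 M


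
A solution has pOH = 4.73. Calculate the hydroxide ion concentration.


[OH-] = 10^(-pOH)
[OH-] = 10^(-4.73)
[OH-] = 1.862e-05 M

1.862e-05 M


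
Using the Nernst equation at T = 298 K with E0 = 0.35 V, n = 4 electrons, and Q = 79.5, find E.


E = E0 - (RT/nF) * ln(Q)
E = 0.35 - (8.314 * 298 / (4 * 96485)) * ln(79.5)
E = 0.3219 V

0.3219 V


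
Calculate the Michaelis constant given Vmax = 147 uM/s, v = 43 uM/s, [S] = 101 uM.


Km = [S] * (Vmax - v) / v
Km = 101 * (147 - 43) / 43
Km = 244.2791 uM

244.2791 uM


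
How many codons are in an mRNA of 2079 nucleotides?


codons = nucleotides / 3
codons = 2079 / 3 = 693

693


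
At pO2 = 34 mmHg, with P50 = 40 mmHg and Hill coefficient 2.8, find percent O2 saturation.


Y = pO2^n / (P50^n + pO2^n)
Y = 34^2.8 / (40^2.8 + 34^2.8)
Y = 38.82%

38.82%


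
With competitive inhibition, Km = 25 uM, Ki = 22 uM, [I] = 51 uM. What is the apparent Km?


Km_app = Km * (1 + [I]/Ki)
Km_app = 25 * (1 + 51/22)
Km_app = 82.9545 uM

82.9545 uM


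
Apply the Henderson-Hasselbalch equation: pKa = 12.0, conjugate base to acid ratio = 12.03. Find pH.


pH = pKa + log10([A-]/[HA])
pH = 12.0 + log10(12.03)
pH = 13.0803

13.0803


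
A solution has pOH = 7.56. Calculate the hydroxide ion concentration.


[OH-] = 10^(-pOH)
[OH-] = 10^(-7.56)
[OH-] = 2.754e-08 M

2.754e-08 M


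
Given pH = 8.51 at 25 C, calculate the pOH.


pOH = 14 - pH
pOH = 14 - 8.51
pOH = 5.49

5.49


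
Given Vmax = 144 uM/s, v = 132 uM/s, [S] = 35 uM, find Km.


Km = [S] * (Vmax - v) / v
Km = 35 * (144 - 132) / 132
Km = 3.1818 uM

3.1818 uM


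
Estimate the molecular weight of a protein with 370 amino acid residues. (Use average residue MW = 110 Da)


MW = n_residues * 110 Da
MW = 370 * 110
MW = 40700 Da

40700 Da


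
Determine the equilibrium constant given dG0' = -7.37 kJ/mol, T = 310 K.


Keq = exp(-dG0 * 1000 / (R * T))
Keq = exp(-(-7.37) * 1000 / (8.314 * 310))
Keq = 17.4535

17.4535


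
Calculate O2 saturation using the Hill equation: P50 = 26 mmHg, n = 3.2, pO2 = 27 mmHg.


Y = pO2^n / (P50^n + pO2^n)
Y = 27^3.2 / (26^3.2 + 27^3.2)
Y = 53.02%

53.02%


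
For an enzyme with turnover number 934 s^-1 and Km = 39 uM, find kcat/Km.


Catalytic efficiency = kcat / Km
= 934 / 39
= 23.9487 uM^-1*s^-1

23.9487 uM^-1*s^-1


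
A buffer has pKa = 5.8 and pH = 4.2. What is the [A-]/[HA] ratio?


[A-]/[HA] = 10^(pH - pKa)
= 10^(4.2 - 5.8)
= 0.0251

0.0251


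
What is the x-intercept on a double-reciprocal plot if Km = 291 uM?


x-intercept = -1/Km
= -1/291
= -0.0034 1/uM

-0.0034 1/uM


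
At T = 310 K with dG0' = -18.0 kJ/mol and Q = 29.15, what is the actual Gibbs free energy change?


dG = dG0' + RT * ln(Q) / 1000
dG = -18.0 + 8.314 * 310 * ln(29.15) / 1000
dG = -9.308 kJ/mol

-9.308 kJ/mol


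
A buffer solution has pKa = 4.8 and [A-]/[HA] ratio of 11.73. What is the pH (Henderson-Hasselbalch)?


pH = pKa + log10([A-]/[HA])
pH = 4.8 + log10(11.73)
pH = 5.8693

5.8693


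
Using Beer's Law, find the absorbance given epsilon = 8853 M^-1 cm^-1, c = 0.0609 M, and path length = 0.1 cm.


A = epsilon * c * l
A = 8853 * 0.0609 * 0.1
A = 53.9148

53.9148


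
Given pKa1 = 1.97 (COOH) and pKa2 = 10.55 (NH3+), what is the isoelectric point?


pI = (pKa1 + pKa2) / 2
pI = (1.97 + 10.55) / 2
pI = 6.26

6.26


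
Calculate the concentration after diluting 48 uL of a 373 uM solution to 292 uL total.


C2 = C1 * V1 / V2
C2 = 373 * 48 / 292
C2 = 61.3151 uM

61.3151 uM


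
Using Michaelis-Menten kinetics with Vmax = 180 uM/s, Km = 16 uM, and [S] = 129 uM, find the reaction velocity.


v = Vmax * [S] / (Km + [S])
v = 180 * 129 / (16 + 129)
v = 160.1379 uM/s

160.1379 uM/s


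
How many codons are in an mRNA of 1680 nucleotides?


codons = nucleotides / 3
codons = 1680 / 3 = 560

560


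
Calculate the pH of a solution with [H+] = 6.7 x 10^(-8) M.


pH = -log10([H+])
pH = -log10(6.7 x 10^(-8))
pH = 7.1739

7.1739


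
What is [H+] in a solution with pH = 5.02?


[H+] = 10^(-pH)
[H+] = 10^(-5.02)
[H+] = 9.550e-06 M

9.550e-06 M


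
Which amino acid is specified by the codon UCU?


Standard genetic code lookup.
Codon UCU -> Ser

Ser


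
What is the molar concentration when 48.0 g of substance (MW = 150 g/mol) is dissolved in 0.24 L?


C = (mass / MW) / volume
C = (48.0 / 150) / 0.24
C = 1.3333 M

1.3333 M


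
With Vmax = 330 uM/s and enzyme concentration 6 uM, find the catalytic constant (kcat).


kcat = Vmax / [E]t
kcat = 330 / 6
kcat = 55.0 s^-1

55.0 s^-1


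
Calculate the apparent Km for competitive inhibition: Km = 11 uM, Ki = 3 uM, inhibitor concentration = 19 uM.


Km_app = Km * (1 + [I]/Ki)
Km_app = 11 * (1 + 19/3)
Km_app = 80.6667 uM

80.6667 uM


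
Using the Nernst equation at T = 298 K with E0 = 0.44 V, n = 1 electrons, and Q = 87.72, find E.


E = E0 - (RT/nF) * ln(Q)
E = 0.44 - (8.314 * 298 / (1 * 96485)) * ln(87.72)
E = 0.3251 V

0.3251 V


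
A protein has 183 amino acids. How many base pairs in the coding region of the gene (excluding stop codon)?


Each amino acid = 1 codon = 3 bp
bp = 183 * 3 = 549 bp

549 bp


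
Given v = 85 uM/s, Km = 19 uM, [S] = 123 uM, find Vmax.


Vmax = v * (Km + [S]) / [S]
Vmax = 85 * (19 + 123) / 123
Vmax = 98.1301 uM/s

98.1301 uM/s


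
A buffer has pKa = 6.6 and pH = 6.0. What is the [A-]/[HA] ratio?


[A-]/[HA] = 10^(pH - pKa)
= 10^(6.0 - 6.6)
= 0.2512

0.2512


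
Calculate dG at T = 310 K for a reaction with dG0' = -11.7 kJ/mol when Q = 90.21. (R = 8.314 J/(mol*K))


dG = dG0' + RT * ln(Q) / 1000
dG = -11.7 + 8.314 * 310 * ln(90.21) / 1000
dG = -0.0965 kJ/mol

-0.0965 kJ/mol


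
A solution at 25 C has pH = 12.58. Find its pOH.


pOH = 14 - pH
pOH = 14 - 12.58
pOH = 1.42

1.42


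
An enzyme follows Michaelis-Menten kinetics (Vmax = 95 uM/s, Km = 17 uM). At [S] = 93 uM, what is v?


v = Vmax * [S] / (Km + [S])
v = 95 * 93 / (17 + 93)
v = 80.3182 uM/s

80.3182 uM/s


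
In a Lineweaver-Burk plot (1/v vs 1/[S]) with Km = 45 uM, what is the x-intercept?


x-intercept = -1/Km
= -1/45
= -0.0222 1/uM

-0.0222 1/uM


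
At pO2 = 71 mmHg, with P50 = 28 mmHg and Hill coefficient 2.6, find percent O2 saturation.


Y = pO2^n / (P50^n + pO2^n)
Y = 71^2.6 / (28^2.6 + 71^2.6)
Y = 91.83%

91.83%


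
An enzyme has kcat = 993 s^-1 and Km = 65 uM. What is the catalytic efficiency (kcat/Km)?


Catalytic efficiency = kcat / Km
= 993 / 65
= 15.2769 uM^-1*s^-1

15.2769 uM^-1*s^-1


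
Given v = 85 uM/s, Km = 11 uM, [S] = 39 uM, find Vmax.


Vmax = v * (Km + [S]) / [S]
Vmax = 85 * (11 + 39) / 39
Vmax = 108.9744 uM/s

108.9744 uM/s


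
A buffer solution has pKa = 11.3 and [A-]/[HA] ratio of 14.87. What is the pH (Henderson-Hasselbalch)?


pH = pKa + log10([A-]/[HA])
pH = 11.3 + log10(14.87)
pH = 12.4723

12.4723


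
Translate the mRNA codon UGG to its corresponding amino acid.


Standard genetic code lookup.
Codon UGG -> Trp

Trp


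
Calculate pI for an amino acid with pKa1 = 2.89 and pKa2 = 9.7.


pI = (pKa1 + pKa2) / 2
pI = (2.89 + 9.7) / 2
pI = 6.295

6.295


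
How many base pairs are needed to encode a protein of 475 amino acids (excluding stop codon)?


Each amino acid = 1 codon = 3 bp
bp = 475 * 3 = 1425 bp

1425 bp


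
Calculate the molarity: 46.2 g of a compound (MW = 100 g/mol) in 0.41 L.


C = (mass / MW) / volume
C = (46.2 / 100) / 0.41
C = 1.1268 M

1.1268 M


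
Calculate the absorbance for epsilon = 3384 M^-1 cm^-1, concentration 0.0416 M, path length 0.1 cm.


A = epsilon * c * l
A = 3384 * 0.0416 * 0.1
A = 14.0774

14.0774


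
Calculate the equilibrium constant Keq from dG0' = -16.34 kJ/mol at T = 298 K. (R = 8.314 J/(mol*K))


Keq = exp(-dG0 * 1000 / (R * T))
Keq = exp(-(-16.34) * 1000 / (8.314 * 298))
Keq = 731.5507

731.5507


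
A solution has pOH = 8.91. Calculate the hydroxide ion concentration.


[OH-] = 10^(-pOH)
[OH-] = 10^(-8.91)
[OH-] = 1.230e-09 M

1.230e-09 M


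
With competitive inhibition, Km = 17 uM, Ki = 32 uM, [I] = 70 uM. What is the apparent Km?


Km_app = Km * (1 + [I]/Ki)
Km_app = 17 * (1 + 70/32)
Km_app = 54.1875 uM

54.1875 uM


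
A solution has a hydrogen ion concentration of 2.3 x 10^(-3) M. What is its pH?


pH = -log10([H+])
pH = -log10(2.3 x 10^(-3))
pH = 2.6383

2.6383


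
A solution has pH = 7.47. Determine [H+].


[H+] = 10^(-pH)
[H+] = 10^(-7.47)
[H+] = 3.388e-08 M

3.388e-08 M


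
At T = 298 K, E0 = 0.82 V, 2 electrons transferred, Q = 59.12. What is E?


E = E0 - (RT/nF) * ln(Q)
E = 0.82 - (8.314 * 298 / (2 * 96485)) * ln(59.12)
E = 0.7676 V

0.7676 V


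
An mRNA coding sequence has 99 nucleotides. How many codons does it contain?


codons = nucleotides / 3
codons = 99 / 3 = 33

33


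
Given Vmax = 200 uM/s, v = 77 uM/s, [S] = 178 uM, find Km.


Km = [S] * (Vmax - v) / v
Km = 178 * (200 - 77) / 77
Km = 284.3377 uM

284.3377 uM


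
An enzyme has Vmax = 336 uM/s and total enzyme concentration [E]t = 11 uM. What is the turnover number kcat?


kcat = Vmax / [E]t
kcat = 336 / 11
kcat = 30.5455 s^-1

30.5455 s^-1


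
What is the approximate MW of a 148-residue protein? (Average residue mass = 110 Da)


MW = n_residues * 110 Da
MW = 148 * 110
MW = 16280 Da

16280 Da


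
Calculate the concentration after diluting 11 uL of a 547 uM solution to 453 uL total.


C2 = C1 * V1 / V2
C2 = 547 * 11 / 453
C2 = 13.2826 uM

13.2826 uM


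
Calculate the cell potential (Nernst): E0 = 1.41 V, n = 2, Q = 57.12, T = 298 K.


E = E0 - (RT/nF) * ln(Q)
E = 1.41 - (8.314 * 298 / (2 * 96485)) * ln(57.12)
E = 1.3581 V

1.3581 V


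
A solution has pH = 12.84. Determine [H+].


[H+] = 10^(-pH)
[H+] = 10^(-12.84)
[H+] = 1.445e-13 M

1.445e-13 M


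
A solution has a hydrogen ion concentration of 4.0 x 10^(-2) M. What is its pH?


pH = -log10([H+])
pH = -log10(4.0 x 10^(-2))
pH = 1.3979

1.3979


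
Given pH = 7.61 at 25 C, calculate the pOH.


pOH = 14 - pH
pOH = 14 - 7.61
pOH = 6.39

6.39


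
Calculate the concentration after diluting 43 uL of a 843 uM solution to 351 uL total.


C2 = C1 * V1 / V2
C2 = 843 * 43 / 351
C2 = 103.2735 uM

103.2735 uM


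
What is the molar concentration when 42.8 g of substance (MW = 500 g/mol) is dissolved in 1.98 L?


C = (mass / MW) / volume
C = (42.8 / 500) / 1.98
C = 0.0432 M

0.0432 M


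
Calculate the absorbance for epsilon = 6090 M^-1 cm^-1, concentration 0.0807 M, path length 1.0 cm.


A = epsilon * c * l
A = 6090 * 0.0807 * 1.0
A = 491.463

491.463


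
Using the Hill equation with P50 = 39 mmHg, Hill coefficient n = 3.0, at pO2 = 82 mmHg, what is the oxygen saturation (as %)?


Y = pO2^n / (P50^n + pO2^n)
Y = 82^3.0 / (39^3.0 + 82^3.0)
Y = 90.29%

90.29%


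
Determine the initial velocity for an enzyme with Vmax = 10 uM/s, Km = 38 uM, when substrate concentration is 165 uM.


v = Vmax * [S] / (Km + [S])
v = 10 * 165 / (38 + 165)
v = 8.1281 uM/s

8.1281 uM/s


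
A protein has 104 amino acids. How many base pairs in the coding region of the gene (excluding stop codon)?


Each amino acid = 1 codon = 3 bp
bp = 104 * 3 = 312 bp

312 bp


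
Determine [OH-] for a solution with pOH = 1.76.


[OH-] = 10^(-pOH)
[OH-] = 10^(-1.76)
[OH-] = 0.0174 M

0.0174 M


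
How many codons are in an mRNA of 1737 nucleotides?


codons = nucleotides / 3
codons = 1737 / 3 = 579

579


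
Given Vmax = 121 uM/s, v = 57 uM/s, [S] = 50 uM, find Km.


Km = [S] * (Vmax - v) / v
Km = 50 * (121 - 57) / 57
Km = 56.1404 uM

56.1404 uM


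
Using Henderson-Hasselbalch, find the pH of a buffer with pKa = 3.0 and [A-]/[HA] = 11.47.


pH = pKa + log10([A-]/[HA])
pH = 3.0 + log10(11.47)
pH = 4.0596

4.0596


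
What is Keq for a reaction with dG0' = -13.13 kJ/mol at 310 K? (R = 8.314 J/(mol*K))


Keq = exp(-dG0 * 1000 / (R * T))
Keq = exp(-(-13.13) * 1000 / (8.314 * 310))
Keq = 163.1059

163.1059


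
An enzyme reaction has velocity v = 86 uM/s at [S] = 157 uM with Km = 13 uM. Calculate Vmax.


Vmax = v * (Km + [S]) / [S]
Vmax = 86 * (13 + 157) / 157
Vmax = 93.121 uM/s

93.121 uM/s


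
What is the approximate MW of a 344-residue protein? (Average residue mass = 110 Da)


MW = n_residues * 110 Da
MW = 344 * 110
MW = 37840 Da

37840 Da


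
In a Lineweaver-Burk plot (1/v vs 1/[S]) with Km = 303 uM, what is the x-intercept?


x-intercept = -1/Km
= -1/303
= -0.0033 1/uM

-0.0033 1/uM


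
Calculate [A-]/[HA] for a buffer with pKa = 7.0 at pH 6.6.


[A-]/[HA] = 10^(pH - pKa)
= 10^(6.6 - 7.0)
= 0.3981

0.3981


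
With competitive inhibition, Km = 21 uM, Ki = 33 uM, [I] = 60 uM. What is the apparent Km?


Km_app = Km * (1 + [I]/Ki)
Km_app = 21 * (1 + 60/33)
Km_app = 59.1818 uM

59.1818 uM


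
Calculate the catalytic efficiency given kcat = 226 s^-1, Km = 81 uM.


Catalytic efficiency = kcat / Km
= 226 / 81
= 2.7901 uM^-1*s^-1

2.7901 uM^-1*s^-1


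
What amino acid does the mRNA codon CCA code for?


Standard genetic code lookup.
Codon CCA -> Pro

Pro


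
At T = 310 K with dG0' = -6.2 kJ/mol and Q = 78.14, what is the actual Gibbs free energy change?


dG = dG0' + RT * ln(Q) / 1000
dG = -6.2 + 8.314 * 310 * ln(78.14) / 1000
dG = 5.0333 kJ/mol

5.0333 kJ/mol


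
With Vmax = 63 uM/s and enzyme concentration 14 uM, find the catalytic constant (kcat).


kcat = Vmax / [E]t
kcat = 63 / 14
kcat = 4.5 s^-1

4.5 s^-1


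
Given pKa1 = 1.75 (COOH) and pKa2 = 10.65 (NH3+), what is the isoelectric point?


pI = (pKa1 + pKa2) / 2
pI = (1.75 + 10.65) / 2
pI = 6.2

6.2


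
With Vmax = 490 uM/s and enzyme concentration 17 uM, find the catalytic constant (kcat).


kcat = Vmax / [E]t
kcat = 490 / 17
kcat = 28.8235 s^-1

28.8235 s^-1


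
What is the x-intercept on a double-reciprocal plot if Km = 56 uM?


x-intercept = -1/Km
= -1/56
= -0.0179 1/uM

-0.0179 1/uM


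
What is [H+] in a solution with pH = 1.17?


[H+] = 10^(-pH)
[H+] = 10^(-1.17)
[H+] = 0.0676 M

0.0676 M


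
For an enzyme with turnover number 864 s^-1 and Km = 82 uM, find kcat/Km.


Catalytic efficiency = kcat / Km
= 864 / 82
= 10.5366 uM^-1*s^-1

10.5366 uM^-1*s^-1


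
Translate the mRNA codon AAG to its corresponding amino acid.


Standard genetic code lookup.
Codon AAG -> Lys

Lys


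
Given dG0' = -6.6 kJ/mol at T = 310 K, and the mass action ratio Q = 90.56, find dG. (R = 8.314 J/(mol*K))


dG = dG0' + RT * ln(Q) / 1000
dG = -6.6 + 8.314 * 310 * ln(90.56) / 1000
dG = 5.0135 kJ/mol

5.0135 kJ/mol


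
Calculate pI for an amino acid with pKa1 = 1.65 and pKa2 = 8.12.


pI = (pKa1 + pKa2) / 2
pI = (1.65 + 8.12) / 2
pI = 4.885

4.885


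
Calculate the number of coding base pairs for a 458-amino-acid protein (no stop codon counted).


Each amino acid = 1 codon = 3 bp
bp = 458 * 3 = 1374 bp

1374 bp


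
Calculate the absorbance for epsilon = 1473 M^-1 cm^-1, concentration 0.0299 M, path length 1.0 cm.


A = epsilon * c * l
A = 1473 * 0.0299 * 1.0
A = 44.0427

44.0427


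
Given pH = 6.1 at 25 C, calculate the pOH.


pOH = 14 - pH
pOH = 14 - 6.1
pOH = 7.9

7.9


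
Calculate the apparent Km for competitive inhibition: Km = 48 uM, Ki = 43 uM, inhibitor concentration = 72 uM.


Km_app = Km * (1 + [I]/Ki)
Km_app = 48 * (1 + 72/43)
Km_app = 128.3721 uM

128.3721 uM


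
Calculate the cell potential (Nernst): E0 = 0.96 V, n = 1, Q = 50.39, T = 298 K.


E = E0 - (RT/nF) * ln(Q)
E = 0.96 - (8.314 * 298 / (1 * 96485)) * ln(50.39)
E = 0.8593 V

0.8593 V


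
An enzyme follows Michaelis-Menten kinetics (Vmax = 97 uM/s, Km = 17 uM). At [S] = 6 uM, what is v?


v = Vmax * [S] / (Km + [S])
v = 97 * 6 / (17 + 6)
v = 25.3043 uM/s

25.3043 uM/s


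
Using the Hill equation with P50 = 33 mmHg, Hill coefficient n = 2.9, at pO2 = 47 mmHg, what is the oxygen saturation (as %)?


Y = pO2^n / (P50^n + pO2^n)
Y = 47^2.9 / (33^2.9 + 47^2.9)
Y = 73.61%

73.61%


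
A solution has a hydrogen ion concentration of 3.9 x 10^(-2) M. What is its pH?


pH = -log10([H+])
pH = -log10(3.9 x 10^(-2))
pH = 1.4089

1.4089


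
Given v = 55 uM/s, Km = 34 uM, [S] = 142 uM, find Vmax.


Vmax = v * (Km + [S]) / [S]
Vmax = 55 * (34 + 142) / 142
Vmax = 68.169 uM/s

68.169 uM/s


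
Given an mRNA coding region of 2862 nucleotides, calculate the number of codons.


codons = nucleotides / 3
codons = 2862 / 3 = 954

954


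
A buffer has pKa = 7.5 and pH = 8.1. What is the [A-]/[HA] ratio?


[A-]/[HA] = 10^(pH - pKa)
= 10^(8.1 - 7.5)
= 3.9811

3.9811


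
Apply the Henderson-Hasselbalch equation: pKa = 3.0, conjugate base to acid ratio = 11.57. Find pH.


pH = pKa + log10([A-]/[HA])
pH = 3.0 + log10(11.57)
pH = 4.0633

4.0633


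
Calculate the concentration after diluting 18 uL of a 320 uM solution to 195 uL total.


C2 = C1 * V1 / V2
C2 = 320 * 18 / 195
C2 = 29.5385 uM

29.5385 uM


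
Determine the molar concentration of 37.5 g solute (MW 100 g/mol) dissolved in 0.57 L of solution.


C = (mass / MW) / volume
C = (37.5 / 100) / 0.57
C = 0.6579 M

0.6579 M


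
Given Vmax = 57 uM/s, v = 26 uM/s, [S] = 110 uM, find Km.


Km = [S] * (Vmax - v) / v
Km = 110 * (57 - 26) / 26
Km = 131.1538 uM

131.1538 uM


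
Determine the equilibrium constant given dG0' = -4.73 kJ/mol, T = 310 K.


Keq = exp(-dG0 * 1000 / (R * T))
Keq = exp(-(-4.73) * 1000 / (8.314 * 310))
Keq = 6.2665

6.2665


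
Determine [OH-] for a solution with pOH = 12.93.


[OH-] = 10^(-pOH)
[OH-] = 10^(-12.93)
[OH-] = 1.175e-13 M

1.175e-13 M


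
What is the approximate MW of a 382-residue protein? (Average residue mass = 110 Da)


MW = n_residues * 110 Da
MW = 382 * 110
MW = 42020 Da

42020 Da


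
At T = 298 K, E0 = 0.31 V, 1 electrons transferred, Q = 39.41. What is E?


E = E0 - (RT/nF) * ln(Q)
E = 0.31 - (8.314 * 298 / (1 * 96485)) * ln(39.41)
E = 0.2157 V

0.2157 V


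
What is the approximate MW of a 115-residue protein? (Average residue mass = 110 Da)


MW = n_residues * 110 Da
MW = 115 * 110
MW = 12650 Da

12650 Da


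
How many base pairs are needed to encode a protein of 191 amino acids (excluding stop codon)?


Each amino acid = 1 codon = 3 bp
bp = 191 * 3 = 573 bp

573 bp


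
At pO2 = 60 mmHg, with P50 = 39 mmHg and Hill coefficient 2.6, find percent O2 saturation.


Y = pO2^n / (P50^n + pO2^n)
Y = 60^2.6 / (39^2.6 + 60^2.6)
Y = 75.4%

75.4%


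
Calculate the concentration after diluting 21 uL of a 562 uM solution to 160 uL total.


C2 = C1 * V1 / V2
C2 = 562 * 21 / 160
C2 = 73.7625 uM

73.7625 uM


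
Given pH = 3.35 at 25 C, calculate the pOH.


pOH = 14 - pH
pOH = 14 - 3.35
pOH = 10.65

10.65


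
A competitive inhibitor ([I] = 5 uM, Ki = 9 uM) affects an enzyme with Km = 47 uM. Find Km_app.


Km_app = Km * (1 + [I]/Ki)
Km_app = 47 * (1 + 5/9)
Km_app = 73.1111 uM

73.1111 uM


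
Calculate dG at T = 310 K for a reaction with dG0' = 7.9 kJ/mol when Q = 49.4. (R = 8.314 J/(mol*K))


dG = dG0' + RT * ln(Q) / 1000
dG = 7.9 + 8.314 * 310 * ln(49.4) / 1000
dG = 17.9515 kJ/mol

17.9515 kJ/mol


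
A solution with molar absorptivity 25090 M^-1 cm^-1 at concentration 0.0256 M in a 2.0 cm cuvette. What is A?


A = epsilon * c * l
A = 25090 * 0.0256 * 2.0
A = 1284.608

1284.608


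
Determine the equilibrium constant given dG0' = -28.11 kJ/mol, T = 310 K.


Keq = exp(-dG0 * 1000 / (R * T))
Keq = exp(-(-28.11) * 1000 / (8.314 * 310))
Keq = 54534.7624

54534.7624


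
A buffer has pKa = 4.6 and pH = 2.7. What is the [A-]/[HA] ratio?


[A-]/[HA] = 10^(pH - pKa)
= 10^(2.7 - 4.6)
= 0.0126

0.0126


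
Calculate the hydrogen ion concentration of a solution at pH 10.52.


[H+] = 10^(-pH)
[H+] = 10^(-10.52)
[H+] = 3.020e-11 M

3.020e-11 M


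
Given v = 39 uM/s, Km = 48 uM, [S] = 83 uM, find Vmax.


Vmax = v * (Km + [S]) / [S]
Vmax = 39 * (48 + 83) / 83
Vmax = 61.5542 uM/s

61.5542 uM/s
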